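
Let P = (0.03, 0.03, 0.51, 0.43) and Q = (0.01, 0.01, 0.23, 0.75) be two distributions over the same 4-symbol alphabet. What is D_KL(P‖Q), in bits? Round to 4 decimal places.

D(P‖Q) = Σ p·log₂(p/q).
  0.03·log₂(0.03/0.01) = 0.04755
  0.03·log₂(0.03/0.01) = 0.04755
  0.51·log₂(0.51/0.23) = 0.58592
  0.43·log₂(0.43/0.75) = -0.34510
D(P‖Q) = 0.3359 bits.

0.3359 bits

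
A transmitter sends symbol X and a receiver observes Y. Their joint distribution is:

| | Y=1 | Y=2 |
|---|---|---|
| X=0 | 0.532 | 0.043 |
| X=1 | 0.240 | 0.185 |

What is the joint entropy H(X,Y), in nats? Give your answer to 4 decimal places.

1.1257 nats

H(X,Y) = −Σ p(x,y)·ln p(x,y) over all 4 cells.
  cell (0,1): −0.532·ln0.532 = 0.33575
  cell (0,2): −0.043·ln0.043 = 0.13530
  cell (1,1): −0.240·ln0.240 = 0.34251
  cell (1,2): −0.185·ln0.185 = 0.31217
Sum = 1.1257 nats.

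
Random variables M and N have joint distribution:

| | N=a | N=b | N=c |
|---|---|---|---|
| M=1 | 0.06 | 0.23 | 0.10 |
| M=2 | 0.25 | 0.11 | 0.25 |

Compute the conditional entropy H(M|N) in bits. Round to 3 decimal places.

0.831 bits

Chain rule: H(M|N) = H(M,N) − H(N).
Marginals: p(M) = (0.3900, 0.6100), p(N) = (0.3100, 0.3400, 0.3500).
H(M,N) = 2.4137 bits; H(N) = 1.5831 bits.
H(M|N) = 2.4137 − 1.5831 = 0.831 bits.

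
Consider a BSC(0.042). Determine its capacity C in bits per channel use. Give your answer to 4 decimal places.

Binary symmetric channel: C = 1 − h₂(ε) where h₂ is the binary entropy function.
h₂(0.042) = −0.042·log₂0.042 − 0.958·log₂0.958 = 0.2514.
C = 1 − 0.2514 = 0.7486 bits per channel use.

0.7486 bits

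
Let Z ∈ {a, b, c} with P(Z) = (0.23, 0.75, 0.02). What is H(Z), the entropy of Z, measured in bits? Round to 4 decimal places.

H(Z) = −Σ p·log₂ p.
  −(0.23)·log₂(0.23) = 0.48767
  −(0.75)·log₂(0.75) = 0.31128
  −(0.02)·log₂(0.02) = 0.11288
Sum: 0.48767 + 0.31128 + 0.11288 = 0.9118 bits.

0.9118 bits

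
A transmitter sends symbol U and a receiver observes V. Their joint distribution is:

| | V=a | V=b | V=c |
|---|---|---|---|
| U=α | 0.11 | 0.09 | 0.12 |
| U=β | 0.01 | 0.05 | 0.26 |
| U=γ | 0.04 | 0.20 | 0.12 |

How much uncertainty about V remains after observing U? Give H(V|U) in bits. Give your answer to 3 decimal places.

1.252 bits

Marginals: p(U) = (0.3200, 0.3200, 0.3600), p(V) = (0.1600, 0.3400, 0.5000).
H(V|U) = Σ p(U) · H(V|U=·).
  U=α: p=0.3200, H(V|U=α) = 1.5749
  U=β: p=0.3200, H(V|U=β) = 0.8181
  U=γ: p=0.3600, H(V|U=γ) = 1.3516
Weighted sum = 1.252 bits.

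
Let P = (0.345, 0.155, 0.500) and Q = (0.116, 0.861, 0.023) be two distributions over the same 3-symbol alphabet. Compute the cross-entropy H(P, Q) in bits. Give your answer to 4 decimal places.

3.8268 bits

H(P,Q) = −Σ p·log₂ q.
  −0.345·log₂(0.116) = 1.07219
  −0.155·log₂(0.861) = 0.03347
  −0.500·log₂(0.023) = 2.72111
H(P,Q) = 3.8268 bits.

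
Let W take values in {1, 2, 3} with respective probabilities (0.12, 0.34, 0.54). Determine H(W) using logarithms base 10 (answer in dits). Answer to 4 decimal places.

0.4143 dits

H(W) = −Σ p·log₁₀ p.
  −(0.12)·log₁₀(0.12) = 0.11050
  −(0.34)·log₁₀(0.34) = 0.15930
  −(0.54)·log₁₀(0.54) = 0.14451
Sum: 0.11050 + 0.15930 + 0.14451 = 0.4143 dits.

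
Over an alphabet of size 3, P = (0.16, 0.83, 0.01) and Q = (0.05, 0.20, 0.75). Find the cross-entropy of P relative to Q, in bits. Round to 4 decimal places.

2.6229 bits

H(P,Q) = −Σ p·log₂ q.
  −0.16·log₂(0.05) = 0.69151
  −0.83·log₂(0.20) = 1.92720
  −0.01·log₂(0.75) = 0.00415
H(P,Q) = 2.6229 bits.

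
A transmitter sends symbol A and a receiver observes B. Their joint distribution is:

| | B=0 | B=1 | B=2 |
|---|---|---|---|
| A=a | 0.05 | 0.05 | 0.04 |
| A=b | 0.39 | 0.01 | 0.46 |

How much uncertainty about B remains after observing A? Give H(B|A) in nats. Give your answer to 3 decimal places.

Marginals: p(A) = (0.1400, 0.8600), p(B) = (0.4400, 0.0600, 0.5000).
H(B|A) = Σ p(A) · H(B|A=·).
  A=a: p=0.1400, H(B|A=a) = 1.0934
  A=b: p=0.8600, H(B|A=b) = 0.7451
Weighted sum = 0.794 nats.

0.794 nats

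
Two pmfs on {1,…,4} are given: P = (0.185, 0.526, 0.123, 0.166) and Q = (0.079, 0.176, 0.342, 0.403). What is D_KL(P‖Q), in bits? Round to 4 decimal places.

0.6640 bits

D(P‖Q) = Σ p·log₂(p/q).
  0.185·log₂(0.185/0.079) = 0.22711
  0.526·log₂(0.526/0.176) = 0.83081
  0.123·log₂(0.123/0.342) = -0.18147
  0.166·log₂(0.166/0.403) = -0.21241
D(P‖Q) = 0.6640 bits.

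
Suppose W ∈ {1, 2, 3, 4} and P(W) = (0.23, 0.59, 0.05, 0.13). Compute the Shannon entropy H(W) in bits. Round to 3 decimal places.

H(W) = −Σ p·log₂ p.
  −(0.23)·log₂(0.23) = 0.4877
  −(0.59)·log₂(0.59) = 0.4491
  −(0.05)·log₂(0.05) = 0.2161
  −(0.13)·log₂(0.13) = 0.3826
Sum: 0.4877 + 0.4491 + 0.2161 + 0.3826 = 1.536 bits.

1.536 bits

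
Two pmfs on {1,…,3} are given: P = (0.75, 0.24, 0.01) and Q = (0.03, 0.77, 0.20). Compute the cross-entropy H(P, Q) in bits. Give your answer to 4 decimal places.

3.9079 bits

H(P,Q) = −Σ p·log₂ q.
  −0.75·log₂(0.03) = 3.79417
  −0.24·log₂(0.77) = 0.09050
  −0.01·log₂(0.20) = 0.02322
H(P,Q) = 3.9079 bits.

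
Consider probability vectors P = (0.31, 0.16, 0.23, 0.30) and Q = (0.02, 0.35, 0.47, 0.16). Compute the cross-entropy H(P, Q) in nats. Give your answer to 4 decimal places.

2.1041 nats

H(P,Q) = −Σ p·ln q.
  −0.31·ln(0.02) = 1.21273
  −0.16·ln(0.35) = 0.16797
  −0.23·ln(0.47) = 0.17366
  −0.30·ln(0.16) = 0.54977
H(P,Q) = 2.1041 nats.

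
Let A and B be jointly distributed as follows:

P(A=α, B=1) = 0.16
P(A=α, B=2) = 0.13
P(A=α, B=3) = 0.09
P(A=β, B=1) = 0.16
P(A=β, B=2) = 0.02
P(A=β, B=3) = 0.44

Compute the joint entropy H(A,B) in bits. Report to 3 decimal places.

2.175 bits

H(A,B) = −Σ p(x,y)·log₂ p(x,y) over all 6 cells.
  cell (α,1): −0.16·log₂0.16 = 0.4230
  cell (α,2): −0.13·log₂0.13 = 0.3826
  cell (α,3): −0.09·log₂0.09 = 0.3127
  cell (β,1): −0.16·log₂0.16 = 0.4230
  cell (β,2): −0.02·log₂0.02 = 0.1129
  cell (β,3): −0.44·log₂0.44 = 0.5211
Sum = 2.175 bits.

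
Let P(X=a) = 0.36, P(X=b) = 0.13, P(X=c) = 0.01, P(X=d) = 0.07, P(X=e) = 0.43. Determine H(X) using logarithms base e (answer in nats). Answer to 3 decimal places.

H(X) = −Σ p·ln p.
  −(0.36)·ln(0.36) = 0.3678
  −(0.13)·ln(0.13) = 0.2652
  −(0.01)·ln(0.01) = 0.0461
  −(0.07)·ln(0.07) = 0.1861
  −(0.43)·ln(0.43) = 0.3629
Sum: 0.3678 + 0.2652 + 0.0461 + 0.1861 + 0.3629 = 1.228 nats.

1.228 nats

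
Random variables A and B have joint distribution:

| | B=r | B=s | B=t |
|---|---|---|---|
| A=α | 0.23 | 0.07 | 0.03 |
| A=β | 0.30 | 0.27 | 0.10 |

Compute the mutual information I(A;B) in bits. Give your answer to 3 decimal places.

0.041 bits

Marginals: p(A) = (0.3300, 0.6700), p(B) = (0.5300, 0.3400, 0.1300).
I(A;B) = H(A) + H(B) − H(A,B).
H(A) = 0.9149, H(B) = 1.3973, H(A,B) = 2.2713.
I(A;B) = 0.9149 + 1.3973 − 2.2713 = 0.041 bits.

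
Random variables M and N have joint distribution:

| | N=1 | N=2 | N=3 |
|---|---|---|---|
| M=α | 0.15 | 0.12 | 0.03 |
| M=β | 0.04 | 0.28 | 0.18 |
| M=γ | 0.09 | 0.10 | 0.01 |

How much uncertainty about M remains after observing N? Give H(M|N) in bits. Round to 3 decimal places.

Chain rule: H(M|N) = H(M,N) − H(N).
Marginals: p(M) = (0.3000, 0.5000, 0.2000), p(N) = (0.2800, 0.5000, 0.2200).
H(M,N) = 2.7859 bits; H(N) = 1.4948 bits.
H(M|N) = 2.7859 − 1.4948 = 1.291 bits.

1.291 bits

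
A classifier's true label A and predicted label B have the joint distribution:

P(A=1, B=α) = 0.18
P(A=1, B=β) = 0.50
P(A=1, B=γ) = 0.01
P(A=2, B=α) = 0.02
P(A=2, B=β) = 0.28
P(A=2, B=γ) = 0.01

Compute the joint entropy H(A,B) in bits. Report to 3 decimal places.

1.705 bits

H(A,B) = −Σ p(x,y)·log₂ p(x,y) over all 6 cells.
  cell (1,α): −0.18·log₂0.18 = 0.4453
  cell (1,β): −0.50·log₂0.50 = 0.5000
  cell (1,γ): −0.01·log₂0.01 = 0.0664
  cell (2,α): −0.02·log₂0.02 = 0.1129
  cell (2,β): −0.28·log₂0.28 = 0.5142
  cell (2,γ): −0.01·log₂0.01 = 0.0664
Sum = 1.705 bits.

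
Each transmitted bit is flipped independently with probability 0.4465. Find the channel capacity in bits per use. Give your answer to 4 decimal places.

0.0083 bits

Binary symmetric channel: C = 1 − h₂(ε) where h₂ is the binary entropy function.
h₂(0.4465) = −0.4465·log₂0.4465 − 0.5535·log₂0.5535 = 0.9917.
C = 1 − 0.9917 = 0.0083 bits per channel use.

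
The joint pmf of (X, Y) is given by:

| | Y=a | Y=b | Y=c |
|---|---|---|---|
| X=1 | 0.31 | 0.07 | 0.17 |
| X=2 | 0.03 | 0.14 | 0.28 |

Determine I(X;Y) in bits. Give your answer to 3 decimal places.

0.223 bits

Marginals: p(X) = (0.5500, 0.4500), p(Y) = (0.3400, 0.2100, 0.4500).
I(X;Y) = H(X) + H(Y) − H(X,Y).
H(X) = 0.9928, H(Y) = 1.5204, H(X,Y) = 2.2900.
I(X;Y) = 0.9928 + 1.5204 − 2.2900 = 0.223 bits.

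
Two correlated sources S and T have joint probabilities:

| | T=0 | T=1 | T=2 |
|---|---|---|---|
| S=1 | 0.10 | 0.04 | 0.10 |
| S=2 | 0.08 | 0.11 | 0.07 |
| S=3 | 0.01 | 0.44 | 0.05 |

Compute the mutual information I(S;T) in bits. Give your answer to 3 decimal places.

Marginals: p(S) = (0.2400, 0.2600, 0.5000), p(T) = (0.1900, 0.5900, 0.2200).
I(S;T) = Σ p(x,y)·log₂[p(x,y)/(p(x)p(y))].
  (1,0): 0.10·log₂(2.1930) = 0.1133
  (1,1): 0.04·log₂(0.2825) = -0.0729
  (1,2): 0.10·log₂(1.8939) = 0.0921
  (2,0): 0.08·log₂(1.6194) = 0.0556
  (2,1): 0.11·log₂(0.7171) = -0.0528
  (2,2): 0.07·log₂(1.2238) = 0.0204
  (3,0): 0.01·log₂(0.1053) = -0.0325
  (3,1): 0.44·log₂(1.4915) = 0.2538
  (3,2): 0.05·log₂(0.4545) = -0.0569
Sum = 0.320 bits.

0.320 bits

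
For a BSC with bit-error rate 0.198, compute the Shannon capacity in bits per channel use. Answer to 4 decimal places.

Binary symmetric channel: C = 1 − h₂(ε) where h₂ is the binary entropy function.
h₂(0.198) = −0.198·log₂0.198 − 0.802·log₂0.802 = 0.7179.
C = 1 − 0.7179 = 0.2821 bits per channel use.

0.2821 bits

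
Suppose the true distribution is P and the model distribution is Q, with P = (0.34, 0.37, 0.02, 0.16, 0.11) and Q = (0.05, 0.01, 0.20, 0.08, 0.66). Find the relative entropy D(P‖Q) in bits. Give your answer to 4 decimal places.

D(P‖Q) = Σ p·log₂(p/q).
  0.34·log₂(0.34/0.05) = 0.94028
  0.37·log₂(0.37/0.01) = 1.92750
  0.02·log₂(0.02/0.20) = -0.06644
  0.16·log₂(0.16/0.08) = 0.16000
  0.11·log₂(0.11/0.66) = -0.28435
D(P‖Q) = 2.6770 bits.

2.6770 bits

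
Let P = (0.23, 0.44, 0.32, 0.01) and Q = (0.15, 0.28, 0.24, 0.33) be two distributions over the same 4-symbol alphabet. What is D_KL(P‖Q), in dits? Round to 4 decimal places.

0.1539 dits

D(P‖Q) = Σ p·log₁₀(p/q).
  0.23·log₁₀(0.23/0.15) = 0.04270
  0.44·log₁₀(0.44/0.28) = 0.08637
  0.32·log₁₀(0.32/0.24) = 0.03998
  0.01·log₁₀(0.01/0.33) = -0.01519
D(P‖Q) = 0.1539 dits.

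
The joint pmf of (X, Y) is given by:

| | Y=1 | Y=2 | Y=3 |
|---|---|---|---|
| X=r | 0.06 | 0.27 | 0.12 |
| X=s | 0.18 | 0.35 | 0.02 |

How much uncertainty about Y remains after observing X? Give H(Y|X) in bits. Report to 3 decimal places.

1.216 bits

Chain rule: H(Y|X) = H(X,Y) − H(X).
Marginals: p(X) = (0.4500, 0.5500), p(Y) = (0.2400, 0.6200, 0.1400).
H(X,Y) = 2.2089 bits; H(X) = 0.9928 bits.
H(Y|X) = 2.2089 − 0.9928 = 1.216 bits.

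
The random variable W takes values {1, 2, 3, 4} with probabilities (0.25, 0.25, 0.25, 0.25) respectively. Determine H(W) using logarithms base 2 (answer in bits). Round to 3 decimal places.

H(W) = −Σ p·log₂ p.
  −(0.25)·log₂(0.25) = 0.5000
  −(0.25)·log₂(0.25) = 0.5000
  −(0.25)·log₂(0.25) = 0.5000
  −(0.25)·log₂(0.25) = 0.5000
Sum: 0.5000 + 0.5000 + 0.5000 + 0.5000 = 2.000 bits.

2.000 bits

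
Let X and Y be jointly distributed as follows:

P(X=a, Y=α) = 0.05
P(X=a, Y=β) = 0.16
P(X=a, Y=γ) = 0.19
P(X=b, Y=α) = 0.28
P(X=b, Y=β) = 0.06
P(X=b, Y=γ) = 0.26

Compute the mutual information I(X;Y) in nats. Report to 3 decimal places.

0.097 nats

Marginals: p(X) = (0.4000, 0.6000), p(Y) = (0.3300, 0.2200, 0.4500).
I(X;Y) = Σ p(x,y)·ln[p(x,y)/(p(x)p(y))].
  (a,α): 0.05·ln(0.3788) = -0.0485
  (a,β): 0.16·ln(1.8182) = 0.0957
  (a,γ): 0.19·ln(1.0556) = 0.0103
  (b,α): 0.28·ln(1.4141) = 0.0970
  (b,β): 0.06·ln(0.4545) = -0.0473
  (b,γ): 0.26·ln(0.9630) = -0.0098
Sum = 0.097 nats.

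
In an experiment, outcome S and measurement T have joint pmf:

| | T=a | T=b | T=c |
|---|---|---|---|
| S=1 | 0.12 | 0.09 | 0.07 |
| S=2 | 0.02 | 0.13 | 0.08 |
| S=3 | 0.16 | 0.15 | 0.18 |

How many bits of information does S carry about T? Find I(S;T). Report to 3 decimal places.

0.072 bits

Marginals: p(S) = (0.2800, 0.2300, 0.4900), p(T) = (0.3000, 0.3700, 0.3300).
I(S;T) = H(S) + H(T) − H(S,T).
H(S) = 1.5062, H(T) = 1.5796, H(S,T) = 3.0142.
I(S;T) = 1.5062 + 1.5796 − 3.0142 = 0.072 bits.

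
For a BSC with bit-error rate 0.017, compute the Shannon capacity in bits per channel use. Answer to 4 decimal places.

0.8758 bits

Binary symmetric channel: C = 1 − h₂(ε) where h₂ is the binary entropy function.
h₂(0.017) = −0.017·log₂0.017 − 0.983·log₂0.983 = 0.1242.
C = 1 − 0.1242 = 0.8758 bits per channel use.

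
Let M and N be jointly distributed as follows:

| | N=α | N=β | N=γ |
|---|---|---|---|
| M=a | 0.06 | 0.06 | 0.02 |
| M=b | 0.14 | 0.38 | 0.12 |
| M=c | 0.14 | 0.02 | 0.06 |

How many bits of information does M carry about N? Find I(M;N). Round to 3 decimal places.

Marginals: p(M) = (0.1400, 0.6400, 0.2200), p(N) = (0.3400, 0.4600, 0.2000).
I(M;N) = H(M) + H(N) − H(M,N).
H(M) = 1.2898, H(N) = 1.5089, H(M,N) = 2.6481.
I(M;N) = 1.2898 + 1.5089 − 2.6481 = 0.151 bits.

0.151 bits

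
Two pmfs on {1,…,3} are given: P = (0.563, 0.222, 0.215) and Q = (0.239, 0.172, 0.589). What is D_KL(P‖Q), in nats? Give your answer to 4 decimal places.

0.3224 nats

D(P‖Q) = Σ p·ln(p/q).
  0.563·ln(0.563/0.239) = 0.48239
  0.222·ln(0.222/0.172) = 0.05665
  0.215·ln(0.215/0.589) = -0.21667
D(P‖Q) = 0.3224 nats.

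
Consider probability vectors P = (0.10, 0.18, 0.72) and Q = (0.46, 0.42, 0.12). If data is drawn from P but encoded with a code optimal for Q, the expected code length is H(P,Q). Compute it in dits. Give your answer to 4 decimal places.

0.7645 dits

H(P,Q) = −Σ p·log₁₀ q.
  −0.10·log₁₀(0.46) = 0.03372
  −0.18·log₁₀(0.42) = 0.06782
  −0.72·log₁₀(0.12) = 0.66299
H(P,Q) = 0.7645 dits.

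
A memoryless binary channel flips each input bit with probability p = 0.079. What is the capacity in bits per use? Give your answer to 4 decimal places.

Binary symmetric channel: C = 1 − h₂(ε) where h₂ is the binary entropy function.
h₂(0.079) = −0.079·log₂0.079 − 0.921·log₂0.921 = 0.3986.
C = 1 − 0.3986 = 0.6014 bits per channel use.

0.6014 bits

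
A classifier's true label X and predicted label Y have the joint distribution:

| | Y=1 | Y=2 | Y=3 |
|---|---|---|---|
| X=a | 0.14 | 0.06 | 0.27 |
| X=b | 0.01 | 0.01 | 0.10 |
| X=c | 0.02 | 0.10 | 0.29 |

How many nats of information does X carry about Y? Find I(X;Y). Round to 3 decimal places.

0.064 nats

Marginals: p(X) = (0.4700, 0.1200, 0.4100), p(Y) = (0.1700, 0.1700, 0.6600).
I(X;Y) = H(X) + H(Y) − H(X,Y).
H(X) = 0.9748, H(Y) = 0.8767, H(X,Y) = 1.7874.
I(X;Y) = 0.9748 + 0.8767 − 1.7874 = 0.064 nats.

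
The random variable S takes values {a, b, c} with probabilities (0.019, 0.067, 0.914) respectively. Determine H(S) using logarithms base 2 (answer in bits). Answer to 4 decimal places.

0.4885 bits

H(S) = −Σ p·log₂ p.
  −(0.019)·log₂(0.019) = 0.10864
  −(0.067)·log₂(0.067) = 0.26128
  −(0.914)·log₂(0.914) = 0.11858
Sum: 0.10864 + 0.26128 + 0.11858 = 0.4885 bits.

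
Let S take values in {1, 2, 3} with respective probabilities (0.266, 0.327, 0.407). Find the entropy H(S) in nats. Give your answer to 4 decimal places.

H(S) = −Σ p·ln p.
  −(0.266)·ln(0.266) = 0.35225
  −(0.327)·ln(0.327) = 0.36552
  −(0.407)·ln(0.407) = 0.36587
Sum: 0.35225 + 0.36552 + 0.36587 = 1.0836 nats.

1.0836 nats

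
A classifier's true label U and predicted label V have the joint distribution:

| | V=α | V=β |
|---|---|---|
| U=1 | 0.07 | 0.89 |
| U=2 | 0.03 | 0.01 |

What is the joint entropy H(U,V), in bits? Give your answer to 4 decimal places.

0.6364 bits

H(U,V) = −Σ p(x,y)·log₂ p(x,y) over all 4 cells.
  cell (1,α): −0.07·log₂0.07 = 0.26856
  cell (1,β): −0.89·log₂0.89 = 0.14963
  cell (2,α): −0.03·log₂0.03 = 0.15177
  cell (2,β): −0.01·log₂0.01 = 0.06644
Sum = 0.6364 bits.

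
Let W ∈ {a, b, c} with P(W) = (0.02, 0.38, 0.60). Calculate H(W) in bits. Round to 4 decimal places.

1.0855 bits

H(W) = −Σ p·log₂ p.
  −(0.02)·log₂(0.02) = 0.11288
  −(0.38)·log₂(0.38) = 0.53045
  −(0.60)·log₂(0.60) = 0.44218
Sum: 0.11288 + 0.53045 + 0.44218 = 1.0855 bits.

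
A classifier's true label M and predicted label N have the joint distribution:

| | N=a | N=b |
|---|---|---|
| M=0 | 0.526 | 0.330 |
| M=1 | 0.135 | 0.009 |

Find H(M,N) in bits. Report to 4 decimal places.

H(M,N) = −Σ p(x,y)·log₂ p(x,y) over all 4 cells.
  cell (0,a): −0.526·log₂0.526 = 0.48753
  cell (0,b): −0.330·log₂0.330 = 0.52782
  cell (1,a): −0.135·log₂0.135 = 0.39001
  cell (1,b): −0.009·log₂0.009 = 0.06116
Sum = 1.4665 bits.

1.4665 bits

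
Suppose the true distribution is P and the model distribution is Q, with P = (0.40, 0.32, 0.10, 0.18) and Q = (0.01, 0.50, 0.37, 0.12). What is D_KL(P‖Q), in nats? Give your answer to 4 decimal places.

1.2749 nats

D(P‖Q) = Σ p·ln(p/q).
  0.40·ln(0.40/0.01) = 1.47555
  0.32·ln(0.32/0.50) = -0.14281
  0.10·ln(0.10/0.37) = -0.13083
  0.18·ln(0.18/0.12) = 0.07298
D(P‖Q) = 1.2749 nats.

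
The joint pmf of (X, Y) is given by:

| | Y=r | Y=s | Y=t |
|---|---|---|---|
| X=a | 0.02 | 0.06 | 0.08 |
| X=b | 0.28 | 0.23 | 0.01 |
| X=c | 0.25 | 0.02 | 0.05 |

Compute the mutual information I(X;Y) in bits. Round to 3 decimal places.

Marginals: p(X) = (0.1600, 0.5200, 0.3200), p(Y) = (0.5500, 0.3100, 0.1400).
I(X;Y) = Σ p(x,y)·log₂[p(x,y)/(p(x)p(y))].
  (a,r): 0.02·log₂(0.2273) = -0.0428
  (a,s): 0.06·log₂(1.2097) = 0.0165
  (a,t): 0.08·log₂(3.5714) = 0.1469
  (b,r): 0.28·log₂(0.9790) = -0.0086
  (b,s): 0.23·log₂(1.4268) = 0.1179
  (b,t): 0.01·log₂(0.1374) = -0.0286
  (c,r): 0.25·log₂(1.4205) = 0.1266
  (c,s): 0.02·log₂(0.2016) = -0.0462
  (c,t): 0.05·log₂(1.1161) = 0.0079
Sum = 0.290 bits.

0.290 bits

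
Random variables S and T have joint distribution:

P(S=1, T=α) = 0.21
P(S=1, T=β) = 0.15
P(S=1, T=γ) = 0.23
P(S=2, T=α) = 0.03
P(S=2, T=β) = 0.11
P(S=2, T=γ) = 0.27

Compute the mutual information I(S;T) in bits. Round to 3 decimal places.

Marginals: p(S) = (0.5900, 0.4100), p(T) = (0.2400, 0.2600, 0.5000).
I(S;T) = Σ p(x,y)·log₂[p(x,y)/(p(x)p(y))].
  (1,α): 0.21·log₂(1.4831) = 0.1194
  (1,β): 0.15·log₂(0.9778) = -0.0049
  (1,γ): 0.23·log₂(0.7797) = -0.0826
  (2,α): 0.03·log₂(0.3049) = -0.0514
  (2,β): 0.11·log₂(1.0319) = 0.0050
  (2,γ): 0.27·log₂(1.3171) = 0.1073
Sum = 0.093 bits.

0.093 bits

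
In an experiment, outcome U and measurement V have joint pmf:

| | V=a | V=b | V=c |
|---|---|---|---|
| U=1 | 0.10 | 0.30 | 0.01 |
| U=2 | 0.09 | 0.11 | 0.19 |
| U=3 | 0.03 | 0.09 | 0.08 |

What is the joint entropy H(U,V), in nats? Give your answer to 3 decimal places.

1.937 nats

H(U,V) = −Σ p(x,y)·ln p(x,y) over all 9 cells.
  cell (1,a): −0.10·ln0.10 = 0.2303
  cell (1,b): −0.30·ln0.30 = 0.3612
  cell (1,c): −0.01·ln0.01 = 0.0461
  cell (2,a): −0.09·ln0.09 = 0.2167
  cell (2,b): −0.11·ln0.11 = 0.2428
  cell (2,c): −0.19·ln0.19 = 0.3155
  cell (3,a): −0.03·ln0.03 = 0.1052
  cell (3,b): −0.09·ln0.09 = 0.2167
  cell (3,c): −0.08·ln0.08 = 0.2021
Sum = 1.937 nats.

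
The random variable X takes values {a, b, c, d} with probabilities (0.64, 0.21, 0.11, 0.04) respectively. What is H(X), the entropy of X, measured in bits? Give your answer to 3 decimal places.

1.421 bits

H(X) = −Σ p·log₂ p.
  −(0.64)·log₂(0.64) = 0.4121
  −(0.21)·log₂(0.21) = 0.4728
  −(0.11)·log₂(0.11) = 0.3503
  −(0.04)·log₂(0.04) = 0.1858
Sum: 0.4121 + 0.4728 + 0.3503 + 0.1858 = 1.421 bits.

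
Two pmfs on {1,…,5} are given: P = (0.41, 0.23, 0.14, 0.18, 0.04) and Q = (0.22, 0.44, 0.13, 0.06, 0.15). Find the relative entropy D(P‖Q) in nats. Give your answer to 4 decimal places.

D(P‖Q) = Σ p·ln(p/q).
  0.41·ln(0.41/0.22) = 0.25524
  0.23·ln(0.23/0.44) = -0.14920
  0.14·ln(0.14/0.13) = 0.01038
  0.18·ln(0.18/0.06) = 0.19775
  0.04·ln(0.04/0.15) = -0.05287
D(P‖Q) = 0.2613 nats.

0.2613 nats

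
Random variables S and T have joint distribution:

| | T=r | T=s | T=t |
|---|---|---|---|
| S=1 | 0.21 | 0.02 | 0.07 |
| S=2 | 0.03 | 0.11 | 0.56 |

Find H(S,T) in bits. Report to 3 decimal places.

1.825 bits

H(S,T) = −Σ p(x,y)·log₂ p(x,y) over all 6 cells.
  cell (1,r): −0.21·log₂0.21 = 0.4728
  cell (1,s): −0.02·log₂0.02 = 0.1129
  cell (1,t): −0.07·log₂0.07 = 0.2686
  cell (2,r): −0.03·log₂0.03 = 0.1518
  cell (2,s): −0.11·log₂0.11 = 0.3503
  cell (2,t): −0.56·log₂0.56 = 0.4684
Sum = 1.825 bits.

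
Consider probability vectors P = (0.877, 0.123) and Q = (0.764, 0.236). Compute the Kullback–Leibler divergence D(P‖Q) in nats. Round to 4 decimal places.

0.0408 nats

D(P‖Q) = Σ p·ln(p/q).
  0.877·ln(0.877/0.764) = 0.12097
  0.123·ln(0.123/0.236) = -0.08015
D(P‖Q) = 0.0408 nats.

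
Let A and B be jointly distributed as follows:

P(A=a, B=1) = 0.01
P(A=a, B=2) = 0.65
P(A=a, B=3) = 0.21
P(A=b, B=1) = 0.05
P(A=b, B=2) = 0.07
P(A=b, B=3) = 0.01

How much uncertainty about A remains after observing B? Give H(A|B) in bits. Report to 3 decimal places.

0.429 bits

Marginals: p(A) = (0.8700, 0.1300), p(B) = (0.0600, 0.7200, 0.2200).
H(A|B) = Σ p(B) · H(A|B=·).
  B=1: p=0.0600, H(A|B=1) = 0.6500
  B=2: p=0.7200, H(A|B=2) = 0.4601
  B=3: p=0.2200, H(A|B=3) = 0.2668
Weighted sum = 0.429 bits.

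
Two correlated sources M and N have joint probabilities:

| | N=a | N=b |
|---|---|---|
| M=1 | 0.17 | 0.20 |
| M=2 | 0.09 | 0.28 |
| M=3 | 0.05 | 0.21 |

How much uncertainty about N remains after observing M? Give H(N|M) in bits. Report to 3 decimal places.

0.848 bits

Marginals: p(M) = (0.3700, 0.3700, 0.2600), p(N) = (0.3100, 0.6900).
H(N|M) = Σ p(M) · H(N|M=·).
  M=1: p=0.3700, H(N|M=1) = 0.9953
  M=2: p=0.3700, H(N|M=2) = 0.8004
  M=3: p=0.2600, H(N|M=3) = 0.7063
Weighted sum = 0.848 bits.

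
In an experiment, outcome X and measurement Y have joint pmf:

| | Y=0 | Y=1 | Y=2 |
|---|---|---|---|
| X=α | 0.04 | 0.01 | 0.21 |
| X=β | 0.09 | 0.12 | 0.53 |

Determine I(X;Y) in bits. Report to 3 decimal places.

0.023 bits

Marginals: p(X) = (0.2600, 0.7400), p(Y) = (0.1300, 0.1300, 0.7400).
I(X;Y) = Σ p(x,y)·log₂[p(x,y)/(p(x)p(y))].
  (α,0): 0.04·log₂(1.1834) = 0.0097
  (α,1): 0.01·log₂(0.2959) = -0.0176
  (α,2): 0.21·log₂(1.0915) = 0.0265
  (β,0): 0.09·log₂(0.9356) = -0.0087
  (β,1): 0.12·log₂(1.2474) = 0.0383
  (β,2): 0.53·log₂(0.9679) = -0.0250
Sum = 0.023 bits.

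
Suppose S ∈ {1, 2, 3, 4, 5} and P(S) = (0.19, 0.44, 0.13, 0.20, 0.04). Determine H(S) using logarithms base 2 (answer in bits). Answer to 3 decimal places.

2.009 bits

H(S) = −Σ p·log₂ p.
  −(0.19)·log₂(0.19) = 0.4552
  −(0.44)·log₂(0.44) = 0.5211
  −(0.13)·log₂(0.13) = 0.3826
  −(0.20)·log₂(0.20) = 0.4644
  −(0.04)·log₂(0.04) = 0.1858
Sum: 0.4552 + 0.5211 + 0.3826 + 0.4644 + 0.1858 = 2.009 bits.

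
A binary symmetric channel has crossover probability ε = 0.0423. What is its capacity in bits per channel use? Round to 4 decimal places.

0.7473 bits

Binary symmetric channel: C = 1 − h₂(ε) where h₂ is the binary entropy function.
h₂(0.0423) = −0.0423·log₂0.0423 − 0.9577·log₂0.9577 = 0.2527.
C = 1 − 0.2527 = 0.7473 bits per channel use.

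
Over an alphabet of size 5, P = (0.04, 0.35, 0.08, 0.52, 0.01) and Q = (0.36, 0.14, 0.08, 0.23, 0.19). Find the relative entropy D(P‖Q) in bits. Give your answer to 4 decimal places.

D(P‖Q) = Σ p·log₂(p/q).
  0.04·log₂(0.04/0.36) = -0.12680
  0.35·log₂(0.35/0.14) = 0.46267
  0.08·log₂(0.08/0.08) = 0.00000
  0.52·log₂(0.52/0.23) = 0.61198
  0.01·log₂(0.01/0.19) = -0.04248
D(P‖Q) = 0.9054 bits.

0.9054 bits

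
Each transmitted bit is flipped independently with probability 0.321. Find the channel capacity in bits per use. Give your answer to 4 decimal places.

Binary symmetric channel: C = 1 − h₂(ε) where h₂ is the binary entropy function.
h₂(0.321) = −0.321·log₂0.321 − 0.679·log₂0.679 = 0.9055.
C = 1 − 0.9055 = 0.0945 bits per channel use.

0.0945 bits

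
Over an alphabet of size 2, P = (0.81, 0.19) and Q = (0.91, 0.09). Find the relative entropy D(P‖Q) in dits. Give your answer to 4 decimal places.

0.0207 dits

D(P‖Q) = Σ p·log₁₀(p/q).
  0.81·log₁₀(0.81/0.91) = -0.04095
  0.19·log₁₀(0.19/0.09) = 0.06166
D(P‖Q) = 0.0207 dits.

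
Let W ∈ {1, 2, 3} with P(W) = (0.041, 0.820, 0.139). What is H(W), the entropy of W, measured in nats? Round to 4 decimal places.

0.5680 nats

H(W) = −Σ p·ln p.
  −(0.041)·ln(0.041) = 0.13096
  −(0.820)·ln(0.820) = 0.16273
  −(0.139)·ln(0.139) = 0.27429
Sum: 0.13096 + 0.16273 + 0.27429 = 0.5680 nats.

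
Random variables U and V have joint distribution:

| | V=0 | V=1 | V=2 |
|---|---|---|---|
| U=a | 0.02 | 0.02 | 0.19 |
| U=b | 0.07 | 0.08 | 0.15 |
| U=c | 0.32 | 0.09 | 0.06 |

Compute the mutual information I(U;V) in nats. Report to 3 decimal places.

0.207 nats

Marginals: p(U) = (0.2300, 0.3000, 0.4700), p(V) = (0.4100, 0.1900, 0.4000).
I(U;V) = Σ p(x,y)·ln[p(x,y)/(p(x)p(y))].
  (a,0): 0.02·ln(0.2121) = -0.0310
  (a,1): 0.02·ln(0.4577) = -0.0156
  (a,2): 0.19·ln(2.0652) = 0.1378
  (b,0): 0.07·ln(0.5691) = -0.0395
  (b,1): 0.08·ln(1.4035) = 0.0271
  (b,2): 0.15·ln(1.2500) = 0.0335
  (c,0): 0.32·ln(1.6606) = 0.1623
  (c,1): 0.09·ln(1.0078) = 0.0007
  (c,2): 0.06·ln(0.3191) = -0.0685
Sum = 0.207 nats.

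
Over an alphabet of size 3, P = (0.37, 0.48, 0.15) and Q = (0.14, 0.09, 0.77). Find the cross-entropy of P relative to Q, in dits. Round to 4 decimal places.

0.8349 dits

H(P,Q) = −Σ p·log₁₀ q.
  −0.37·log₁₀(0.14) = 0.31593
  −0.48·log₁₀(0.09) = 0.50196
  −0.15·log₁₀(0.77) = 0.01703
H(P,Q) = 0.8349 dits.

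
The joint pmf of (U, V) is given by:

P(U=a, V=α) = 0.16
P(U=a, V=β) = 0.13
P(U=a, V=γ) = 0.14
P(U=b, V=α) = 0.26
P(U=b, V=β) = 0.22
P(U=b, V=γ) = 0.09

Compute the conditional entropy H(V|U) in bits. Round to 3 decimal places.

1.515 bits

Marginals: p(U) = (0.4300, 0.5700), p(V) = (0.4200, 0.3500, 0.2300).
H(V|U) = Σ p(U) · H(V|U=·).
  U=a: p=0.4300, H(V|U=a) = 1.5796
  U=b: p=0.5700, H(V|U=b) = 1.4671
Weighted sum = 1.515 bits.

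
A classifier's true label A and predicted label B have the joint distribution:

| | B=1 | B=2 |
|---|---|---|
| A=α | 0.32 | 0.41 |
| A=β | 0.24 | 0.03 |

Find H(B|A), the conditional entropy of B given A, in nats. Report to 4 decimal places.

Chain rule: H(B|A) = H(A,B) − H(A).
Marginals: p(A) = (0.7300, 0.2700), p(B) = (0.5600, 0.4400).
H(A,B) = 1.1779 nats; H(A) = 0.5833 nats.
H(B|A) = 1.1779 − 0.5833 = 0.5946 nats.

0.5946 nats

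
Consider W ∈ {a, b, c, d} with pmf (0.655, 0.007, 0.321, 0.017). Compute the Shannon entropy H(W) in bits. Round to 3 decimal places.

H(W) = −Σ p·log₂ p.
  −(0.655)·log₂(0.655) = 0.3998
  −(0.007)·log₂(0.007) = 0.0501
  −(0.321)·log₂(0.321) = 0.5262
  −(0.017)·log₂(0.017) = 0.0999
Sum: 0.3998 + 0.0501 + 0.5262 + 0.0999 = 1.076 bits.

1.076 bits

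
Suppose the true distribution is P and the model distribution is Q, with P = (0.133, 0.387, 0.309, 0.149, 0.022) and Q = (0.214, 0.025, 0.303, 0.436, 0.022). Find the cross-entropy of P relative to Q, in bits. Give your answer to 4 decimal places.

3.1873 bits

H(P,Q) = −Σ p·log₂ q.
  −0.133·log₂(0.214) = 0.29583
  −0.387·log₂(0.025) = 2.05959
  −0.309·log₂(0.303) = 0.53229
  −0.149·log₂(0.436) = 0.17844
  −0.022·log₂(0.022) = 0.12114
H(P,Q) = 3.1873 bits.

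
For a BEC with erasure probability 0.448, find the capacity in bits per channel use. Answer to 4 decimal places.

Binary erasure channel: capacity C = 1 − ε.
C = 1 − 0.448 = 0.5520 bits per channel use.

0.5520 bits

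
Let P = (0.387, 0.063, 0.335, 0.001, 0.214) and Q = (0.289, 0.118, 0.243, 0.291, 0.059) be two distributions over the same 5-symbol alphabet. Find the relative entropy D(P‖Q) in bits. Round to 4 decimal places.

D(P‖Q) = Σ p·log₂(p/q).
  0.387·log₂(0.387/0.289) = 0.16303
  0.063·log₂(0.063/0.118) = -0.05704
  0.335·log₂(0.335/0.243) = 0.15517
  0.001·log₂(0.001/0.291) = -0.00818
  0.214·log₂(0.214/0.059) = 0.39779
D(P‖Q) = 0.6508 bits.

0.6508 bits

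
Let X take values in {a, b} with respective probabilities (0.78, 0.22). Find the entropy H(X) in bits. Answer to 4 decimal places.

H(X) = −Σ p·log₂ p.
  −(0.78)·log₂(0.78) = 0.27959
  −(0.22)·log₂(0.22) = 0.48057
Sum: 0.27959 + 0.48057 = 0.7602 bits.

0.7602 bits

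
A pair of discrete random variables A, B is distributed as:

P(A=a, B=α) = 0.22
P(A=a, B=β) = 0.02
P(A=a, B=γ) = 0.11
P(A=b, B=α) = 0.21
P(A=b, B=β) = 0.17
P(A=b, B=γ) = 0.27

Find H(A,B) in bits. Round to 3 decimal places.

H(A,B) = −Σ p(x,y)·log₂ p(x,y) over all 6 cells.
  cell (a,α): −0.22·log₂0.22 = 0.4806
  cell (a,β): −0.02·log₂0.02 = 0.1129
  cell (a,γ): −0.11·log₂0.11 = 0.3503
  cell (b,α): −0.21·log₂0.21 = 0.4728
  cell (b,β): −0.17·log₂0.17 = 0.4346
  cell (b,γ): −0.27·log₂0.27 = 0.5100
Sum = 2.361 bits.

2.361 bits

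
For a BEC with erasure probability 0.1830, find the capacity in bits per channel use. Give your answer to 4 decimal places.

Binary erasure channel: capacity C = 1 − ε.
C = 1 − 0.1830 = 0.8170 bits per channel use.

0.8170 bits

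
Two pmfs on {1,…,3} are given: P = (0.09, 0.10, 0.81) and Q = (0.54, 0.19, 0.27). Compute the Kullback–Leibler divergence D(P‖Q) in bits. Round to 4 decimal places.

0.9586 bits

D(P‖Q) = Σ p·log₂(p/q).
  0.09·log₂(0.09/0.54) = -0.23265
  0.10·log₂(0.10/0.19) = -0.09260
  0.81·log₂(0.81/0.27) = 1.28382
D(P‖Q) = 0.9586 bits.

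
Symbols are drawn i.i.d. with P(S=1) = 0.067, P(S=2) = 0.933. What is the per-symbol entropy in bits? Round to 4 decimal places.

H(S) = −Σ p·log₂ p.
  −(0.067)·log₂(0.067) = 0.26128
  −(0.933)·log₂(0.933) = 0.09335
Sum: 0.26128 + 0.09335 = 0.3546 bits.

0.3546 bits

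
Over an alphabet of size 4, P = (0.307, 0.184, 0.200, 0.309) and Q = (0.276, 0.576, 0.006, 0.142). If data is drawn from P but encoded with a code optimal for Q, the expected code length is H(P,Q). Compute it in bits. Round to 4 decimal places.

3.0629 bits

H(P,Q) = −Σ p·log₂ q.
  −0.307·log₂(0.276) = 0.57018
  −0.184·log₂(0.576) = 0.14644
  −0.200·log₂(0.006) = 1.47616
  −0.309·log₂(0.142) = 0.87016
H(P,Q) = 3.0629 bits.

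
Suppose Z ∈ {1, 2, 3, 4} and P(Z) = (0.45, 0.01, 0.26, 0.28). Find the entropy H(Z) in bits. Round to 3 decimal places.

1.604 bits

H(Z) = −Σ p·log₂ p.
  −(0.45)·log₂(0.45) = 0.5184
  −(0.01)·log₂(0.01) = 0.0664
  −(0.26)·log₂(0.26) = 0.5053
  −(0.28)·log₂(0.28) = 0.5142
Sum: 0.5184 + 0.0664 + 0.5053 + 0.5142 = 1.604 bits.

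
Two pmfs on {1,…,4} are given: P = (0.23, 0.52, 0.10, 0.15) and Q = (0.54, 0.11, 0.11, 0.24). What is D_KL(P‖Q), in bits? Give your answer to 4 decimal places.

0.7667 bits

D(P‖Q) = Σ p·log₂(p/q).
  0.23·log₂(0.23/0.54) = -0.28320
  0.52·log₂(0.52/0.11) = 1.16532
  0.10·log₂(0.10/0.11) = -0.01375
  0.15·log₂(0.15/0.24) = -0.10171
D(P‖Q) = 0.7667 bits.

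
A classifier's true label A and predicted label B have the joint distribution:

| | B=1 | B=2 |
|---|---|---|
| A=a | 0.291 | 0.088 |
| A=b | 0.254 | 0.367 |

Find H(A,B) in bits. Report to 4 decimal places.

H(A,B) = −Σ p(x,y)·log₂ p(x,y) over all 4 cells.
  cell (a,1): −0.291·log₂0.291 = 0.51824
  cell (a,2): −0.088·log₂0.088 = 0.30856
  cell (b,1): −0.254·log₂0.254 = 0.50218
  cell (b,2): −0.367·log₂0.367 = 0.53074
Sum = 1.8597 bits.

1.8597 bits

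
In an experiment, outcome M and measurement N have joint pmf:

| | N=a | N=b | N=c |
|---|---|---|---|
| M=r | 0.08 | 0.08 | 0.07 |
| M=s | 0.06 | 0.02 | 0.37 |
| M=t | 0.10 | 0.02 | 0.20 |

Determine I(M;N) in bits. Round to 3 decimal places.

0.157 bits

Marginals: p(M) = (0.2300, 0.4500, 0.3200), p(N) = (0.2400, 0.1200, 0.6400).
I(M;N) = H(M) + H(N) − H(M,N).
H(M) = 1.5321, H(N) = 1.2733, H(M,N) = 2.6482.
I(M;N) = 1.5321 + 1.2733 − 2.6482 = 0.157 bits.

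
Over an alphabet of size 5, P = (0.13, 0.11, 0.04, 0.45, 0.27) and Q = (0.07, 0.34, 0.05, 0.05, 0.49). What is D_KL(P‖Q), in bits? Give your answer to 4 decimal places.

D(P‖Q) = Σ p·log₂(p/q).
  0.13·log₂(0.13/0.07) = 0.11610
  0.11·log₂(0.11/0.34) = -0.17908
  0.04·log₂(0.04/0.05) = -0.01288
  0.45·log₂(0.45/0.05) = 1.42647
  0.27·log₂(0.27/0.49) = -0.23215
D(P‖Q) = 1.1185 bits.

1.1185 bits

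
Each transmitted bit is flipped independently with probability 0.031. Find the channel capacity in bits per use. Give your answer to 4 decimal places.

0.8006 bits

Binary symmetric channel: C = 1 − h₂(ε) where h₂ is the binary entropy function.
h₂(0.031) = −0.031·log₂0.031 − 0.969·log₂0.969 = 0.1994.
C = 1 − 0.1994 = 0.8006 bits per channel use.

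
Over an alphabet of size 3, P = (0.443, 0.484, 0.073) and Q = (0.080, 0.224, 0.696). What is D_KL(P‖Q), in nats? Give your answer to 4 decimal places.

0.9665 nats

D(P‖Q) = Σ p·ln(p/q).
  0.443·ln(0.443/0.080) = 0.75821
  0.484·ln(0.484/0.224) = 0.37289
  0.073·ln(0.073/0.696) = -0.16461
D(P‖Q) = 0.9665 nats.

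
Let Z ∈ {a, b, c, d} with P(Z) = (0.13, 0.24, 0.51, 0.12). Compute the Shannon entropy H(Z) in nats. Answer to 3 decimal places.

1.206 nats

H(Z) = −Σ p·ln p.
  −(0.13)·ln(0.13) = 0.2652
  −(0.24)·ln(0.24) = 0.3425
  −(0.51)·ln(0.51) = 0.3434
  −(0.12)·ln(0.12) = 0.2544
Sum: 0.2652 + 0.3425 + 0.3434 + 0.2544 = 1.206 nats.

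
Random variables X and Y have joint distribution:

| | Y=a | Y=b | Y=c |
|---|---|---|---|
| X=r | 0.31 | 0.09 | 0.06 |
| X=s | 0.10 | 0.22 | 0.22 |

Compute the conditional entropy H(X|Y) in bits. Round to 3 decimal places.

0.808 bits

Chain rule: H(X|Y) = H(X,Y) − H(Y).
Marginals: p(X) = (0.4600, 0.5400), p(Y) = (0.4100, 0.3100, 0.2800).
H(X,Y) = 2.3733 bits; H(Y) = 1.5654 bits.
H(X|Y) = 2.3733 − 1.5654 = 0.808 bits.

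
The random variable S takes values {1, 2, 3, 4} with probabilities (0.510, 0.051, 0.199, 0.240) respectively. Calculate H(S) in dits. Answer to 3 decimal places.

H(S) = −Σ p·log₁₀ p.
  −(0.510)·log₁₀(0.510) = 0.1491
  −(0.051)·log₁₀(0.051) = 0.0659
  −(0.199)·log₁₀(0.199) = 0.1395
  −(0.240)·log₁₀(0.240) = 0.1487
Sum: 0.1491 + 0.0659 + 0.1395 + 0.1487 = 0.503 dits.

0.503 dits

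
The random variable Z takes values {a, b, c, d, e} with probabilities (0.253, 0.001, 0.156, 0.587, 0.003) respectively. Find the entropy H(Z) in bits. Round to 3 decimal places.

1.406 bits

H(Z) = −Σ p·log₂ p.
  −(0.253)·log₂(0.253) = 0.5016
  −(0.001)·log₂(0.001) = 0.0100
  −(0.156)·log₂(0.156) = 0.4181
  −(0.587)·log₂(0.587) = 0.4511
  −(0.003)·log₂(0.003) = 0.0251
Sum: 0.5016 + 0.0100 + 0.4181 + 0.4511 + 0.0251 = 1.406 bits.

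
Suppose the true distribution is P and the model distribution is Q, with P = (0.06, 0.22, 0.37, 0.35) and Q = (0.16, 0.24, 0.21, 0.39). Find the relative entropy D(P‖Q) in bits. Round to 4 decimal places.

D(P‖Q) = Σ p·log₂(p/q).
  0.06·log₂(0.06/0.16) = -0.08490
  0.22·log₂(0.22/0.24) = -0.02762
  0.37·log₂(0.37/0.21) = 0.30234
  0.35·log₂(0.35/0.39) = -0.05464
D(P‖Q) = 0.1352 bits.

0.1352 bits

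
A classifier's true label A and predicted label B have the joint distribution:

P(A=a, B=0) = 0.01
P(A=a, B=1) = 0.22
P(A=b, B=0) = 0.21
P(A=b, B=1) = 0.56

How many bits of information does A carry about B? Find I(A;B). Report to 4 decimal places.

Marginals: p(A) = (0.2300, 0.7700), p(B) = (0.2200, 0.7800).
I(A;B) = Σ p(x,y)·log₂[p(x,y)/(p(x)p(y))].
  (a,0): 0.01·log₂(0.1976) = -0.02339
  (a,1): 0.22·log₂(1.2263) = 0.06475
  (b,0): 0.21·log₂(1.2397) = 0.06509
  (b,1): 0.56·log₂(0.9324) = -0.05655
Sum = 0.0499 bits.

0.0499 bits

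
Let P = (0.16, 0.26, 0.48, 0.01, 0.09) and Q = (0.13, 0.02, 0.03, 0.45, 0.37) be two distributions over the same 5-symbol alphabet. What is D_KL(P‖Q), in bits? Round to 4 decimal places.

D(P‖Q) = Σ p·log₂(p/q).
  0.16·log₂(0.16/0.13) = 0.04793
  0.26·log₂(0.26/0.02) = 0.96211
  0.48·log₂(0.48/0.03) = 1.92000
  0.01·log₂(0.01/0.45) = -0.05492
  0.09·log₂(0.09/0.37) = -0.18356
D(P‖Q) = 2.6916 bits.

2.6916 bits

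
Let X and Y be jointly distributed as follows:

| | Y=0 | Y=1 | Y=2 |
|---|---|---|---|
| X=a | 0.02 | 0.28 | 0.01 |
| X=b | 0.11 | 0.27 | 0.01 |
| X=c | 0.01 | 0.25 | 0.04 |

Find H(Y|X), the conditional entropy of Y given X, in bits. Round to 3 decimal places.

0.798 bits

Marginals: p(X) = (0.3100, 0.3900, 0.3000), p(Y) = (0.1400, 0.8000, 0.0600).
H(Y|X) = Σ p(X) · H(Y|X=·).
  X=a: p=0.3100, H(Y|X=a) = 0.5476
  X=b: p=0.3900, H(Y|X=b) = 1.0178
  X=c: p=0.3000, H(Y|X=c) = 0.7703
Weighted sum = 0.798 bits.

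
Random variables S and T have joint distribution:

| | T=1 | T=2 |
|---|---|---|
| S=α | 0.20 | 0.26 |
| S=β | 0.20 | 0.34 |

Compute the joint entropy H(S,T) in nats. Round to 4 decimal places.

H(S,T) = −Σ p(x,y)·ln p(x,y) over all 4 cells.
  cell (α,1): −0.20·ln0.20 = 0.32189
  cell (α,2): −0.26·ln0.26 = 0.35024
  cell (β,1): −0.20·ln0.20 = 0.32189
  cell (β,2): −0.34·ln0.34 = 0.36680
Sum = 1.3608 nats.

1.3608 nats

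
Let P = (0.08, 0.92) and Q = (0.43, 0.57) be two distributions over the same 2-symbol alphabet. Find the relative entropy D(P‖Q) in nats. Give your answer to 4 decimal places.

0.3059 nats

D(P‖Q) = Σ p·ln(p/q).
  0.08·ln(0.08/0.43) = -0.13454
  0.92·ln(0.92/0.57) = 0.44044
D(P‖Q) = 0.3059 nats.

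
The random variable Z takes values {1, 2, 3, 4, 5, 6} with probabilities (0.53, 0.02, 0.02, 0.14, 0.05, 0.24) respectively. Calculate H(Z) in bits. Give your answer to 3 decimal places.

H(Z) = −Σ p·log₂ p.
  −(0.53)·log₂(0.53) = 0.4854
  −(0.02)·log₂(0.02) = 0.1129
  −(0.02)·log₂(0.02) = 0.1129
  −(0.14)·log₂(0.14) = 0.3971
  −(0.05)·log₂(0.05) = 0.2161
  −(0.24)·log₂(0.24) = 0.4941
Sum: 0.4854 + 0.1129 + 0.1129 + 0.3971 + 0.2161 + 0.4941 = 1.819 bits.

1.819 bits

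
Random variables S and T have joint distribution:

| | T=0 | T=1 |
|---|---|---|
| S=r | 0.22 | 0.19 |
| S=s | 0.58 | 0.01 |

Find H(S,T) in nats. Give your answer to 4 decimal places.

H(S,T) = −Σ p(x,y)·ln p(x,y) over all 4 cells.
  cell (r,0): −0.22·ln0.22 = 0.33311
  cell (r,1): −0.19·ln0.19 = 0.31554
  cell (s,0): −0.58·ln0.58 = 0.31594
  cell (s,1): −0.01·ln0.01 = 0.04605
Sum = 1.0106 nats.

1.0106 nats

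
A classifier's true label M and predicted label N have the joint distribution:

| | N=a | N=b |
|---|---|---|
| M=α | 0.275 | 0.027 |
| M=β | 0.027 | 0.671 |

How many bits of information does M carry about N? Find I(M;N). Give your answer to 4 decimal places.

Marginals: p(M) = (0.3020, 0.6980), p(N) = (0.3020, 0.6980).
I(M;N) = H(M) + H(N) − H(M,N).
H(M) = 0.8837, H(N) = 0.8837, H(M,N) = 1.1798.
I(M;N) = 0.8837 + 0.8837 − 1.1798 = 0.5876 bits.

0.5876 bits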